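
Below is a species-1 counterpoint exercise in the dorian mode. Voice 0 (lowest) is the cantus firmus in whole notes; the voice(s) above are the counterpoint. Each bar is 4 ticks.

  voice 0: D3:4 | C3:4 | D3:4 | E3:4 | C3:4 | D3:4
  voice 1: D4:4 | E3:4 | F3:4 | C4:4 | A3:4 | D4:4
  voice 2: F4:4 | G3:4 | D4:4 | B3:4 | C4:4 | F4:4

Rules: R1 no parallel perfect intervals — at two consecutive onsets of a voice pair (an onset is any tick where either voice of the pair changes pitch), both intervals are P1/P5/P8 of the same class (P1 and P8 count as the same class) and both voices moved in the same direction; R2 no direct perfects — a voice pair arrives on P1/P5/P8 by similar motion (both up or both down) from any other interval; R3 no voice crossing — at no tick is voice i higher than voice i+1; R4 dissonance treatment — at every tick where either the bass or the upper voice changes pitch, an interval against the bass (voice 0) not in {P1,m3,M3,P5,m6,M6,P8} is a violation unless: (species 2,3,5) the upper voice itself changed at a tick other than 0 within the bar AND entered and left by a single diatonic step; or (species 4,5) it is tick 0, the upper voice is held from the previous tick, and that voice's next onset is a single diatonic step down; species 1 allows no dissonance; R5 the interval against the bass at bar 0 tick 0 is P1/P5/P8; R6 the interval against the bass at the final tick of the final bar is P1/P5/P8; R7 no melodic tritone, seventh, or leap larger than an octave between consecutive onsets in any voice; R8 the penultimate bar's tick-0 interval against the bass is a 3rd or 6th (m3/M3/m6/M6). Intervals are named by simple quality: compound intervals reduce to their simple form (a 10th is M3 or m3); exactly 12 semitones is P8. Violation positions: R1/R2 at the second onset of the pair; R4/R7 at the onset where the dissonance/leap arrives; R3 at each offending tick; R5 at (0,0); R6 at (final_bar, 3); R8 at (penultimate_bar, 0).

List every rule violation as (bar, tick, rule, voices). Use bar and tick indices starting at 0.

(0, 0, R5, (0, 2))
(1, 0, R2, (0, 2))
(1, 0, R7, (1,))
(1, 0, R7, (2,))
(2, 0, R2, (0, 2))
(3, 0, R3, (1, 2))
(3, 1, R3, (1, 2))
(3, 2, R3, (1, 2))
(3, 3, R3, (1, 2))
(4, 0, R8, (0, 2))
(5, 0, R2, (0, 1))
(5, 3, R6, (0, 2))

bar 0: v0=D3 v1=D4 v2=F4 downbeat m3
bar 1: v0=C3 v1=E3 v2=G3 downbeat P5
bar 2: v0=D3 v1=F3 v2=D4 downbeat P8
bar 3: v0=E3 v1=C4 v2=B3 downbeat P5
bar 4: v0=C3 v1=A3 v2=C4 downbeat P8
bar 5: v0=D3 v1=D4 v2=F4 downbeat m3
  -> R5 @ bar 0 tick 0 v(0, 2): opens on m3
  -> R2 @ bar 1 tick 0 v(0, 2): D3/F4 m3 -> C3/G3 P5 similar
  -> R7 @ bar 1 tick 0 v(1,): D4->E3 leap 10st
  -> R7 @ bar 1 tick 0 v(2,): F4->G3 leap 10st
  -> R2 @ bar 2 tick 0 v(0, 2): C3/G3 P5 -> D3/D4 P8 similar
  -> R3 @ bar 3 tick 0 v(1, 2): C4 above B3
  -> R3 @ bar 3 tick 1 v(1, 2): C4 above B3
  -> R3 @ bar 3 tick 2 v(1, 2): C4 above B3
  -> R3 @ bar 3 tick 3 v(1, 2): C4 above B3
  -> R8 @ bar 4 tick 0 v(0, 2): penult P8 not 3rd/6th
  -> R2 @ bar 5 tick 0 v(0, 1): C3/A3 M6 -> D3/D4 P8 similar
  -> R6 @ bar 5 tick 3 v(0, 2): closes on m3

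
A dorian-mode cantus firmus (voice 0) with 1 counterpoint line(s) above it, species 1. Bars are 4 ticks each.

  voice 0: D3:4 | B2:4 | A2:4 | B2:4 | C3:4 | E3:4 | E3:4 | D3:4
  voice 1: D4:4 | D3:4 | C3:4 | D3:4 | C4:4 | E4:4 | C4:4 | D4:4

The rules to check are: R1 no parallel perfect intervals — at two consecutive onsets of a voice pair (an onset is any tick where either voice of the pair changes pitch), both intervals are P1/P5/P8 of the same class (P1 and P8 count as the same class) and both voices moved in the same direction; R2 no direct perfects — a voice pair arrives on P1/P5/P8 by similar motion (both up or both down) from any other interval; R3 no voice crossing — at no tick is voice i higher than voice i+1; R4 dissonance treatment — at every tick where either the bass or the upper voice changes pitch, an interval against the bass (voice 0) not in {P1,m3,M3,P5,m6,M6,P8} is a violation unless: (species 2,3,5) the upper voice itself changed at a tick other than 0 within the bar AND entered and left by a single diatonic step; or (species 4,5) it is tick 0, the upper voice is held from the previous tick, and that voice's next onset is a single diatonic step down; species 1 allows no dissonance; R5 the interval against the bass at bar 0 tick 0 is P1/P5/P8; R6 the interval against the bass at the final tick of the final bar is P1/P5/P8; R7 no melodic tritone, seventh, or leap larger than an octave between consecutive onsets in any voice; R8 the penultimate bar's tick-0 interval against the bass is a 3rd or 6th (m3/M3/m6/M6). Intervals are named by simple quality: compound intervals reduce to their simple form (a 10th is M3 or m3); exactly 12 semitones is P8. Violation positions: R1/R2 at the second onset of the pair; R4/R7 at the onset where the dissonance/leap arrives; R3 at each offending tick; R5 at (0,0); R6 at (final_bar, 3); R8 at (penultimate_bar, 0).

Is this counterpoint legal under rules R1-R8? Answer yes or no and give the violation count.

bar 0: v0=D3 v1=D4 (P8)
bar 1: v0=B2 v1=D3 (m3)
bar 2: v0=A2 v1=C3 (m3)
bar 3: v0=B2 v1=D3 (m3)
bar 4: v0=C3 v1=C4 (P8)
bar 5: v0=E3 v1=E4 (P8)
bar 6: v0=E3 v1=C4 (m6)
bar 7: v0=D3 v1=D4 (P8)
  R2 @ bar4.0: B2/D3 m3 -> C3/C4 P8 similar
  R7 @ bar4.0: D3->C4 leap 10st
  R1 @ bar5.0: C3/C4 P8 -> E3/E4 P8 similar

No (3 violations)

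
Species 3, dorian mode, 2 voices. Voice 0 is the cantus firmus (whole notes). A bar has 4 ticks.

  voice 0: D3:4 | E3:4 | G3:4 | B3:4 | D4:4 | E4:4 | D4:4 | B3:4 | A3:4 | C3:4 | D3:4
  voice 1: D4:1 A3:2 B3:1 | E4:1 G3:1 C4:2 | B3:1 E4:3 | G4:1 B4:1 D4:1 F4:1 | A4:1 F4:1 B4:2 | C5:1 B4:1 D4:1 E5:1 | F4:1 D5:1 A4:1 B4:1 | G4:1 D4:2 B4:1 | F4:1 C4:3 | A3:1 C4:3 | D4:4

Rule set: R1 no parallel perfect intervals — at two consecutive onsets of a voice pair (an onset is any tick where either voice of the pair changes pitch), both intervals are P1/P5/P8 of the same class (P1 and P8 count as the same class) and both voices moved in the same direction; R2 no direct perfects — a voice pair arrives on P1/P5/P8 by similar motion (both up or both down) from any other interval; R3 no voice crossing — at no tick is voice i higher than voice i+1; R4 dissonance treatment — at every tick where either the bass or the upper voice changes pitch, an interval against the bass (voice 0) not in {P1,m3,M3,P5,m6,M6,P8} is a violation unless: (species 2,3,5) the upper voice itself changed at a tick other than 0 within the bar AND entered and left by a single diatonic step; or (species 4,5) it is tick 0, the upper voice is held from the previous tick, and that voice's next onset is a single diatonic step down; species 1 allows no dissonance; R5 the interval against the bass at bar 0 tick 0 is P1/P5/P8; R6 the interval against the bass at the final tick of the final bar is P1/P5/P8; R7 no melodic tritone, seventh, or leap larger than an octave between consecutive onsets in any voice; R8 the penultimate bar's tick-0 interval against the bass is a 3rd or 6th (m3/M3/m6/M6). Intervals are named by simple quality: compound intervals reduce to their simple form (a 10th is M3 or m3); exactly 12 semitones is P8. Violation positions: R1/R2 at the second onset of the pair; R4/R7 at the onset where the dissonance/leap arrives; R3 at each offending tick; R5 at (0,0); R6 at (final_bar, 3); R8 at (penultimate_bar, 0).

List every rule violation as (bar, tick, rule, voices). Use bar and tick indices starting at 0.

(1, 0, R2, (0, 1))
(3, 3, R4, (0, 1))
(4, 0, R2, (0, 1))
(4, 2, R7, (1,))
(5, 2, R3, (0, 1))
(5, 2, R4, (0, 1))
(5, 3, R7, (1,))
(6, 0, R7, (1,))
(8, 0, R7, (1,))
(10, 0, R1, (0, 1))

bar 0: v0=D3 v1=D4 downbeat P8
bar 1: v0=E3 v1=E4 downbeat P8
bar 2: v0=G3 v1=B3 downbeat M3
bar 3: v0=B3 v1=G4 downbeat m6
bar 4: v0=D4 v1=A4 downbeat P5
bar 5: v0=E4 v1=C5 downbeat m6
bar 6: v0=D4 v1=F4 downbeat m3
bar 7: v0=B3 v1=G4 downbeat m6
bar 8: v0=A3 v1=F4 downbeat m6
bar 9: v0=C3 v1=A3 downbeat M6
bar 10: v0=D3 v1=D4 downbeat P8
  -> R2 @ bar 1 tick 0 v(0, 1): D3/B3 M6 -> E3/E4 P8 similar
  -> R4 @ bar 3 tick 3 v(0, 1): B3/F4 TT untreated
  -> R2 @ bar 4 tick 0 v(0, 1): B3/F4 TT -> D4/A4 P5 similar
  -> R7 @ bar 4 tick 2 v(1,): F4->B4 leap 6st
  -> R3 @ bar 5 tick 2 v(0, 1): E4 above D4
  -> R4 @ bar 5 tick 2 v(0, 1): E4/D4 M2 untreated
  -> R7 @ bar 5 tick 3 v(1,): D4->E5 leap 14st
  -> R7 @ bar 6 tick 0 v(1,): E5->F4 leap 11st
  -> R7 @ bar 8 tick 0 v(1,): B4->F4 leap 6st
  -> R1 @ bar 10 tick 0 v(0, 1): C3/C4 P8 -> D3/D4 P8 similar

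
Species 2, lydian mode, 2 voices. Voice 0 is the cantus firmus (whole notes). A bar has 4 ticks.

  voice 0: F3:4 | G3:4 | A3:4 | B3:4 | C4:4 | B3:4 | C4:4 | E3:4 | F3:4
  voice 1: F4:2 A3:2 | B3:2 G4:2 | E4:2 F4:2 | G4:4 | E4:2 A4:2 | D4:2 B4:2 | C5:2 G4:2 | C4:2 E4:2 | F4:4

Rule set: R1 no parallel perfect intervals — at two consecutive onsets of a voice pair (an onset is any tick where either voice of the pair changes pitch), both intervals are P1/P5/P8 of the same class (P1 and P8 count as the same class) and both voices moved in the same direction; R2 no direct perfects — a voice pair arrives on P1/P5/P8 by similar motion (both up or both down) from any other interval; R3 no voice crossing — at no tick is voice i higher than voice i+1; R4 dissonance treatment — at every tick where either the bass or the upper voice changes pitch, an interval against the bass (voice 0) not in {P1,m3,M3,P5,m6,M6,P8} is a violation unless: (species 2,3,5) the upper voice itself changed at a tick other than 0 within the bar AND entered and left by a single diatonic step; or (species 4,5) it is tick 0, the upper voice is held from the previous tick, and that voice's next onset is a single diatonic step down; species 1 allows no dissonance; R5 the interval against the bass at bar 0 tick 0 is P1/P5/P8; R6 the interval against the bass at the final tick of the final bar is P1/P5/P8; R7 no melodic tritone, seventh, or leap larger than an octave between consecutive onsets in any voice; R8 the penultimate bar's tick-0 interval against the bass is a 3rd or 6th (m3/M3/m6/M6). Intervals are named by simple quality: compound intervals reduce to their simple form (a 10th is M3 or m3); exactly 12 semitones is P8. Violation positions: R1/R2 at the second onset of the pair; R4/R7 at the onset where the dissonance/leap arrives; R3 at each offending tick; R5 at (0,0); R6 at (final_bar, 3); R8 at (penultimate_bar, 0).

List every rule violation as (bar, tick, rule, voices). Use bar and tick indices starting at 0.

(6, 0, R1, (0, 1))
(8, 0, R1, (0, 1))

bar 0: v0=F3 v1=F4 downbeat P8
bar 1: v0=G3 v1=B3 downbeat M3
bar 2: v0=A3 v1=E4 downbeat P5
bar 3: v0=B3 v1=G4 downbeat m6
bar 4: v0=C4 v1=E4 downbeat M3
bar 5: v0=B3 v1=D4 downbeat m3
bar 6: v0=C4 v1=C5 downbeat P8
bar 7: v0=E3 v1=C4 downbeat m6
bar 8: v0=F3 v1=F4 downbeat P8
  -> R1 @ bar 6 tick 0 v(0, 1): B3/B4 P8 -> C4/C5 P8 similar
  -> R1 @ bar 8 tick 0 v(0, 1): E3/E4 P8 -> F3/F4 P8 similar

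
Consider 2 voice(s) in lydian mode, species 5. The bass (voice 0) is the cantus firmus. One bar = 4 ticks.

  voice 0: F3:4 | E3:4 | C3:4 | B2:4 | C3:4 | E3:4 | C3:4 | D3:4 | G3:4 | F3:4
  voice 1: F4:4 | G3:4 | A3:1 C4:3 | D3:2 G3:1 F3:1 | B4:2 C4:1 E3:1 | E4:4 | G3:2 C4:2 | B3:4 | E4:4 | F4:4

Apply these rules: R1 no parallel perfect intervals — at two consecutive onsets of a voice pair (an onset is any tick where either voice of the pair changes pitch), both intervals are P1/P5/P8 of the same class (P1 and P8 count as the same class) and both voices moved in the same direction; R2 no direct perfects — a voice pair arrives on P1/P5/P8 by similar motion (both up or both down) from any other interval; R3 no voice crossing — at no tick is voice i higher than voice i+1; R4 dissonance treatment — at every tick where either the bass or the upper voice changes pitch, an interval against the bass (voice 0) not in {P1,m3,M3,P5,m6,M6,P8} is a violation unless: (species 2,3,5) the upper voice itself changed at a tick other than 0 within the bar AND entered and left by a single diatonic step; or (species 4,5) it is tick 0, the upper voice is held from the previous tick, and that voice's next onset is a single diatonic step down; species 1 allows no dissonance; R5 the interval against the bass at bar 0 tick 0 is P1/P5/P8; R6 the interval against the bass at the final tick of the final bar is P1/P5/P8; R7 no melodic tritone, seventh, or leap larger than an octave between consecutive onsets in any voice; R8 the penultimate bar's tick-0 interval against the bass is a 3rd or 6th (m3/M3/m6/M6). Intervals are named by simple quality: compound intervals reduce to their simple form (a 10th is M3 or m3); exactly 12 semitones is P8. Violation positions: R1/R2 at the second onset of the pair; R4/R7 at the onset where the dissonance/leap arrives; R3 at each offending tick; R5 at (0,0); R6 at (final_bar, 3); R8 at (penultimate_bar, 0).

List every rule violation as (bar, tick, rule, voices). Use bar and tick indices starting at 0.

bar 0: v0=F3 v1=F4 downbeat P8
bar 1: v0=E3 v1=G3 downbeat m3
bar 2: v0=C3 v1=A3 downbeat M6
bar 3: v0=B2 v1=D3 downbeat m3
bar 4: v0=C3 v1=B4 downbeat M7
bar 5: v0=E3 v1=E4 downbeat P8
bar 6: v0=C3 v1=G3 downbeat P5
bar 7: v0=D3 v1=B3 downbeat M6
bar 8: v0=G3 v1=E4 downbeat M6
bar 9: v0=F3 v1=F4 downbeat P8
  -> R7 @ bar 1 tick 0 v(1,): F4->G3 leap 10st
  -> R7 @ bar 3 tick 0 v(1,): C4->D3 leap 10st
  -> R4 @ bar 3 tick 3 v(0, 1): B2/F3 TT untreated
  -> R4 @ bar 4 tick 0 v(0, 1): C3/B4 M7 untreated
  -> R7 @ bar 4 tick 0 v(1,): F3->B4 leap 18st
  -> R7 @ bar 4 tick 2 v(1,): B4->C4 leap 11st
  -> R2 @ bar 5 tick 0 v(0, 1): C3/E3 M3 -> E3/E4 P8 similar
  -> R2 @ bar 6 tick 0 v(0, 1): E3/E4 P8 -> C3/G3 P5 similar

(1, 0, R7, (1,))
(3, 0, R7, (1,))
(3, 3, R4, (0, 1))
(4, 0, R4, (0, 1))
(4, 0, R7, (1,))
(4, 2, R7, (1,))
(5, 0, R2, (0, 1))
(6, 0, R2, (0, 1))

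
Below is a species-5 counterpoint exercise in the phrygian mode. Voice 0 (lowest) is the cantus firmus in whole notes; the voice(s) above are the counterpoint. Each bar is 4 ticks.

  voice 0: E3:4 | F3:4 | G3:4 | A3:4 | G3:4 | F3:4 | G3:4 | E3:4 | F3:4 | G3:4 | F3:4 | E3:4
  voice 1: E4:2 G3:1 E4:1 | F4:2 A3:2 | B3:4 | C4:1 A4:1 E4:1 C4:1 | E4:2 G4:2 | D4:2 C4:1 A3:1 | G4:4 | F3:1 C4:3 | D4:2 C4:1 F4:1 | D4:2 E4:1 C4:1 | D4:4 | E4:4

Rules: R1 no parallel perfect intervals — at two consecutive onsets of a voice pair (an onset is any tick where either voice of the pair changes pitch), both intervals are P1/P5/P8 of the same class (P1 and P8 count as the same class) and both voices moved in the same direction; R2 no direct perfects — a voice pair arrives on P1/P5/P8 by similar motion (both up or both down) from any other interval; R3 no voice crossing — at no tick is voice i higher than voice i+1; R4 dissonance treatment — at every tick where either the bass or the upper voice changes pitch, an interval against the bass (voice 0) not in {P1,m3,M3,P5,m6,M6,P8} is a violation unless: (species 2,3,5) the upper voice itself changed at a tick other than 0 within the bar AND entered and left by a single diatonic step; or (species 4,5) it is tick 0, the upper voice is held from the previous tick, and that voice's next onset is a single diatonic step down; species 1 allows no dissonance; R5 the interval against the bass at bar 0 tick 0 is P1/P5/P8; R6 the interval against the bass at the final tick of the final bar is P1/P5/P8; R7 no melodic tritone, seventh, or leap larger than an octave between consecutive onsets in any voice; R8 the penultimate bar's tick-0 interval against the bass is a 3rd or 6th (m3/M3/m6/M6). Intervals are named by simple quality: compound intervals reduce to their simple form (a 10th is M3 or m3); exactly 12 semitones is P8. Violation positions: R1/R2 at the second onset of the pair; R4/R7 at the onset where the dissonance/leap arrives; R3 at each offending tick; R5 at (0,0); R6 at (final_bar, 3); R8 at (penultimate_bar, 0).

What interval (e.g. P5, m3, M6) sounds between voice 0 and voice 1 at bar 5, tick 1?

M6

voice 0=F3 voice 1=D4 -> M6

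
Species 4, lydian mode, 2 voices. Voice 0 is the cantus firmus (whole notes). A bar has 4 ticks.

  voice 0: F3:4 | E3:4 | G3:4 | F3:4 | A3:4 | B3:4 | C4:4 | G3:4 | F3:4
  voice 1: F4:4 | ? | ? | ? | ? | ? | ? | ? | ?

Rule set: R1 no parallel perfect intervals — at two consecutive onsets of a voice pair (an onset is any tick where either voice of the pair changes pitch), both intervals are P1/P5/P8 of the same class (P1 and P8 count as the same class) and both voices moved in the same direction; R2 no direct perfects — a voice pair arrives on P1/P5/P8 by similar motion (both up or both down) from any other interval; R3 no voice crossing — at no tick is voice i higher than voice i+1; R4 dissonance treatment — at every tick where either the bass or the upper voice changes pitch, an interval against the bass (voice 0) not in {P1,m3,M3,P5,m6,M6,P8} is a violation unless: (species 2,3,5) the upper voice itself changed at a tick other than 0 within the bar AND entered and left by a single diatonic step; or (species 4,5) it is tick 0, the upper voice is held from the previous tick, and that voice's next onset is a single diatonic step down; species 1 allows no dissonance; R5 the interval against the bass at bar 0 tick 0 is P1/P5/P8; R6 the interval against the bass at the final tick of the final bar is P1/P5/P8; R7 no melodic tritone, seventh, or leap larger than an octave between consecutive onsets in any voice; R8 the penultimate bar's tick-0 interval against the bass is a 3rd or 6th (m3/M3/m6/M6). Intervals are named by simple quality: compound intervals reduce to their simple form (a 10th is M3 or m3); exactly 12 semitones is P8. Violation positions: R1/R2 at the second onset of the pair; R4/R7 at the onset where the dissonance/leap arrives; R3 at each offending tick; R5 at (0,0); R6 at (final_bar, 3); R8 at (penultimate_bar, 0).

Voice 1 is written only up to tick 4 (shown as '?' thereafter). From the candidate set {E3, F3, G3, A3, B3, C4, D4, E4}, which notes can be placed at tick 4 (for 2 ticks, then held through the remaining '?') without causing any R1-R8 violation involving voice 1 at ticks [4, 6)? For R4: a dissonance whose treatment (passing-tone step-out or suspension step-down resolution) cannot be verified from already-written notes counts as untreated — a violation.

{C4}

E3: violates R1,R7
F3: violates R4
G3: violates R7
A3: violates R4
B3: violates R2,R7
C4: legal
D4: violates R4
E4: violates R1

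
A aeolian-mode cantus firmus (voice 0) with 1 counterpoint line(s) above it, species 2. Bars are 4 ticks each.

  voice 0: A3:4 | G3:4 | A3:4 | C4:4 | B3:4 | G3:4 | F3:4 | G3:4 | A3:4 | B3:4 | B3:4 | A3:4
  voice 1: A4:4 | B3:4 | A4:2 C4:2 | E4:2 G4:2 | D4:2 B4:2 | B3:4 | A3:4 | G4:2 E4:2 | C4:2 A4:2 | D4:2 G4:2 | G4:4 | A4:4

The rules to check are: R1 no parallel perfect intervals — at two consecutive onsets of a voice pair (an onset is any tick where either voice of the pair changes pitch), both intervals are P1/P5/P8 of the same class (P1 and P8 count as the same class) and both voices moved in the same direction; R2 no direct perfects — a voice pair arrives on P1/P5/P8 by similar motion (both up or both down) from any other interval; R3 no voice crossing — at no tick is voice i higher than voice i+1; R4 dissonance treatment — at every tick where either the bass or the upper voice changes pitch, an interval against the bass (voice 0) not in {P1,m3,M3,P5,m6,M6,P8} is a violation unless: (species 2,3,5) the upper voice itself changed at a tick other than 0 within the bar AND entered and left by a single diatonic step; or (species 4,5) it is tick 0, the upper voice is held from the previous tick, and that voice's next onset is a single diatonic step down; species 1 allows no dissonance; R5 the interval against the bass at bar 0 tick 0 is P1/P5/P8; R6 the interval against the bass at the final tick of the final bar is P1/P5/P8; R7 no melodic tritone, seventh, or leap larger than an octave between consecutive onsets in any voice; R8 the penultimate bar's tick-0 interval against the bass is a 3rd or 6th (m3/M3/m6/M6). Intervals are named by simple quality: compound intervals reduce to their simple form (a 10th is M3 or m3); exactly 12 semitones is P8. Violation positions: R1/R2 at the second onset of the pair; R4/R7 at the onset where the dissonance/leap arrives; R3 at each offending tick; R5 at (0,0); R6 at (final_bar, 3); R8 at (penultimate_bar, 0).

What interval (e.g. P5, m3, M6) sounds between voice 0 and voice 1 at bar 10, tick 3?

voice 0=B3 voice 1=G4 -> m6

m6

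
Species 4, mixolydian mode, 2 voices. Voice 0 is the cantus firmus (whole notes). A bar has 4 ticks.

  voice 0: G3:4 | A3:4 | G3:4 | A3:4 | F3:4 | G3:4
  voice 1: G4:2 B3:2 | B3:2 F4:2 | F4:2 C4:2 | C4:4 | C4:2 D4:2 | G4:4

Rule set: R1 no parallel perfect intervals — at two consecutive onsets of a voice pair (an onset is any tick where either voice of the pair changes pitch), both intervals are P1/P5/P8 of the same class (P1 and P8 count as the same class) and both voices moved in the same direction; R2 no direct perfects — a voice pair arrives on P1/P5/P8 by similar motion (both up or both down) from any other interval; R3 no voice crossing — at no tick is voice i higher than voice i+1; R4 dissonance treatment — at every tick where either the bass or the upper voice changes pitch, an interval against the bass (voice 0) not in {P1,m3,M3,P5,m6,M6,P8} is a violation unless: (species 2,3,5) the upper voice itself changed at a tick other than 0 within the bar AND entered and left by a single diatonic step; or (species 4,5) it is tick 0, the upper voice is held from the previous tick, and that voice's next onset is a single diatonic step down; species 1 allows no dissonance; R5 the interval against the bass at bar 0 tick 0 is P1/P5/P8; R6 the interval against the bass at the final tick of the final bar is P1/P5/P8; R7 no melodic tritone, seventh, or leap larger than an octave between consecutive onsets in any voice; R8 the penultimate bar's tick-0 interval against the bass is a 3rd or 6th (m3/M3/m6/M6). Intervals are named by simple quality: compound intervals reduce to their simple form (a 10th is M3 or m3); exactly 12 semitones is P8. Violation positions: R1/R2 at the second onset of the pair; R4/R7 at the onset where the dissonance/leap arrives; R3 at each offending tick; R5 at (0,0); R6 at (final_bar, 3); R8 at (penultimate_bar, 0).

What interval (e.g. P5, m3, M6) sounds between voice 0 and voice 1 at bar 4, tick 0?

P5

voice 0=F3 voice 1=C4 -> P5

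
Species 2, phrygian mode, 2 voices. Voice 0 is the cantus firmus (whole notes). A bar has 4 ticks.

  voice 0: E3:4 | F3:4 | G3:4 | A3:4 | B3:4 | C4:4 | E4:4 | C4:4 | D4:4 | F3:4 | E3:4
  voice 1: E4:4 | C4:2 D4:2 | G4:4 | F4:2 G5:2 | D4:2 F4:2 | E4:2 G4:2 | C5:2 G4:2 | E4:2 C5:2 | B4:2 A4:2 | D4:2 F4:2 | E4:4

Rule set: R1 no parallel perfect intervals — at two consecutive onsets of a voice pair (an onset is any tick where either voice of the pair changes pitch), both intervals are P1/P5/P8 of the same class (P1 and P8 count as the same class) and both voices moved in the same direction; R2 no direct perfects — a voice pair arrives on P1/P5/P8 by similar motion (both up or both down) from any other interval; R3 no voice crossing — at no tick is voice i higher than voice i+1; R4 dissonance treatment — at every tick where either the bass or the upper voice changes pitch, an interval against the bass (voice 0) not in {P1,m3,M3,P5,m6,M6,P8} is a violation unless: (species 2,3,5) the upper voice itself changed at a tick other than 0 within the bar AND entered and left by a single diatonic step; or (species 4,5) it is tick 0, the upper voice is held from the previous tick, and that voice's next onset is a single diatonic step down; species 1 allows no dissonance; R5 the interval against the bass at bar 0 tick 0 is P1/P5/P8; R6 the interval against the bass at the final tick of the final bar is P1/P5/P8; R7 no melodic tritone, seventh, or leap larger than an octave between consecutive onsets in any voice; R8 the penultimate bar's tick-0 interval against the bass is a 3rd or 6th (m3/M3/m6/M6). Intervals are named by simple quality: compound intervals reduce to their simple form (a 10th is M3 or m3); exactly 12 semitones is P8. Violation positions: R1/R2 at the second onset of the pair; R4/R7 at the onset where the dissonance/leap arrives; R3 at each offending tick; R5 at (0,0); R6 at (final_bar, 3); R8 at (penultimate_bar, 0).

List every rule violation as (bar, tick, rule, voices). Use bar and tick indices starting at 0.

bar 0: v0=E3 v1=E4 downbeat P8
bar 1: v0=F3 v1=C4 downbeat P5
bar 2: v0=G3 v1=G4 downbeat P8
bar 3: v0=A3 v1=F4 downbeat m6
bar 4: v0=B3 v1=D4 downbeat m3
bar 5: v0=C4 v1=E4 downbeat M3
bar 6: v0=E4 v1=C5 downbeat m6
bar 7: v0=C4 v1=E4 downbeat M3
bar 8: v0=D4 v1=B4 downbeat M6
bar 9: v0=F3 v1=D4 downbeat M6
bar 10: v0=E3 v1=E4 downbeat P8
  -> R2 @ bar 2 tick 0 v(0, 1): F3/D4 M6 -> G3/G4 P8 similar
  -> R4 @ bar 3 tick 2 v(0, 1): A3/G5 m7 untreated
  -> R7 @ bar 3 tick 2 v(1,): F4->G5 leap 14st
  -> R7 @ bar 4 tick 0 v(1,): G5->D4 leap 17st
  -> R4 @ bar 4 tick 2 v(0, 1): B3/F4 TT untreated
  -> R1 @ bar 10 tick 0 v(0, 1): F3/F4 P8 -> E3/E4 P8 similar

(2, 0, R2, (0, 1))
(3, 2, R4, (0, 1))
(3, 2, R7, (1,))
(4, 0, R7, (1,))
(4, 2, R4, (0, 1))
(10, 0, R1, (0, 1))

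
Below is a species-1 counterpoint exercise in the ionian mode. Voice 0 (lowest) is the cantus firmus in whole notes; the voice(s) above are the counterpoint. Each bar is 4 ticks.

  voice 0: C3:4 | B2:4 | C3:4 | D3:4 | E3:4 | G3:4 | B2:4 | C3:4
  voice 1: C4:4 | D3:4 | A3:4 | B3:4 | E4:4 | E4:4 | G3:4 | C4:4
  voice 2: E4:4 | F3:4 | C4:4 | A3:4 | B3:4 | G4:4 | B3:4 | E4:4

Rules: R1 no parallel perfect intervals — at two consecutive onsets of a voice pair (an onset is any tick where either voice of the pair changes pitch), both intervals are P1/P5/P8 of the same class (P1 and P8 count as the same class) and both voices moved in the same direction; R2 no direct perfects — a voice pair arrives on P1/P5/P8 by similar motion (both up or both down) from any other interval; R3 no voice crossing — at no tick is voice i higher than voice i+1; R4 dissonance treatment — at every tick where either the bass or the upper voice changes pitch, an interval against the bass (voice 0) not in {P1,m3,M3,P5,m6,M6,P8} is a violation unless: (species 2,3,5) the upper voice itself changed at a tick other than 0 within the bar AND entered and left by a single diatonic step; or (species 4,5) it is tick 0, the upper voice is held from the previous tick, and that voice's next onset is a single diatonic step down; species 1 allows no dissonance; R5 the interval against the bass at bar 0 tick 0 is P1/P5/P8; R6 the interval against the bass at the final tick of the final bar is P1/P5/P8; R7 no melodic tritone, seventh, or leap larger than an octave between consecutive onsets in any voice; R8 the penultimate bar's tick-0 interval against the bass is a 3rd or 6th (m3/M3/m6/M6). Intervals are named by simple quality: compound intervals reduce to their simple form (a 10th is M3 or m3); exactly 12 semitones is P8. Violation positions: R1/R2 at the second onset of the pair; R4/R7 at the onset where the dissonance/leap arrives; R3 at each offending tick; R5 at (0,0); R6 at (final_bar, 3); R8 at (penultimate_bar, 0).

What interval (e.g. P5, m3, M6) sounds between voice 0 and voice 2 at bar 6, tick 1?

voice 0=B2 voice 2=B3 -> P8

P8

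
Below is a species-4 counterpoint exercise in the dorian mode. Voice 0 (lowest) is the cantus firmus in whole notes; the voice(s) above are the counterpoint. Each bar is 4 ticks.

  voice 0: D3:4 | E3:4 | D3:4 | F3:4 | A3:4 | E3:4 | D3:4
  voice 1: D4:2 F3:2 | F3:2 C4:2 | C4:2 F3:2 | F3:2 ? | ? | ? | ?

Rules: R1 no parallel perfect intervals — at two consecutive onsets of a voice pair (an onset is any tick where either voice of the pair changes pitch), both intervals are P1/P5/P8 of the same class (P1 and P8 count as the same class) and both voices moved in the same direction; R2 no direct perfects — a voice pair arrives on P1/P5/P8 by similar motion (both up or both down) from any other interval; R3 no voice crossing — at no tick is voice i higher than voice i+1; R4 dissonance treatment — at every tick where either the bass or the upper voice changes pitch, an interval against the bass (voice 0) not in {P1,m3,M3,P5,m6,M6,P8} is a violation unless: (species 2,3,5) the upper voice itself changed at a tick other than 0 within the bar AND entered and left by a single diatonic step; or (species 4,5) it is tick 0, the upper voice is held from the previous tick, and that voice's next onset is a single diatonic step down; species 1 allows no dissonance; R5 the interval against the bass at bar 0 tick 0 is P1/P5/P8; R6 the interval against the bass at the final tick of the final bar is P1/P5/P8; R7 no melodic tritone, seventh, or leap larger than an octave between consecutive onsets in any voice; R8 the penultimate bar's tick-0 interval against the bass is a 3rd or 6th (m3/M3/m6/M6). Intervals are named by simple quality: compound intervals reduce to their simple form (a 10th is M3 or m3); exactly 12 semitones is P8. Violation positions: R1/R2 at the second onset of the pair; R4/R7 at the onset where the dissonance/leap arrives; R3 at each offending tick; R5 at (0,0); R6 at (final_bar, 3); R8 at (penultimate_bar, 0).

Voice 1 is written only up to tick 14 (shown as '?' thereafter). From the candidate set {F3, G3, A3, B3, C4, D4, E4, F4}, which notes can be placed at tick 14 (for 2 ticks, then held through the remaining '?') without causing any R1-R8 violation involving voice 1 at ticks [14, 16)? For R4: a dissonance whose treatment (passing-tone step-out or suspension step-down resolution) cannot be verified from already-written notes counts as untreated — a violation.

{A3, C4, D4, F3, F4}

F3: legal
G3: violates R4
A3: legal
B3: violates R4,R7
C4: legal
D4: legal
E4: violates R4,R7
F4: legal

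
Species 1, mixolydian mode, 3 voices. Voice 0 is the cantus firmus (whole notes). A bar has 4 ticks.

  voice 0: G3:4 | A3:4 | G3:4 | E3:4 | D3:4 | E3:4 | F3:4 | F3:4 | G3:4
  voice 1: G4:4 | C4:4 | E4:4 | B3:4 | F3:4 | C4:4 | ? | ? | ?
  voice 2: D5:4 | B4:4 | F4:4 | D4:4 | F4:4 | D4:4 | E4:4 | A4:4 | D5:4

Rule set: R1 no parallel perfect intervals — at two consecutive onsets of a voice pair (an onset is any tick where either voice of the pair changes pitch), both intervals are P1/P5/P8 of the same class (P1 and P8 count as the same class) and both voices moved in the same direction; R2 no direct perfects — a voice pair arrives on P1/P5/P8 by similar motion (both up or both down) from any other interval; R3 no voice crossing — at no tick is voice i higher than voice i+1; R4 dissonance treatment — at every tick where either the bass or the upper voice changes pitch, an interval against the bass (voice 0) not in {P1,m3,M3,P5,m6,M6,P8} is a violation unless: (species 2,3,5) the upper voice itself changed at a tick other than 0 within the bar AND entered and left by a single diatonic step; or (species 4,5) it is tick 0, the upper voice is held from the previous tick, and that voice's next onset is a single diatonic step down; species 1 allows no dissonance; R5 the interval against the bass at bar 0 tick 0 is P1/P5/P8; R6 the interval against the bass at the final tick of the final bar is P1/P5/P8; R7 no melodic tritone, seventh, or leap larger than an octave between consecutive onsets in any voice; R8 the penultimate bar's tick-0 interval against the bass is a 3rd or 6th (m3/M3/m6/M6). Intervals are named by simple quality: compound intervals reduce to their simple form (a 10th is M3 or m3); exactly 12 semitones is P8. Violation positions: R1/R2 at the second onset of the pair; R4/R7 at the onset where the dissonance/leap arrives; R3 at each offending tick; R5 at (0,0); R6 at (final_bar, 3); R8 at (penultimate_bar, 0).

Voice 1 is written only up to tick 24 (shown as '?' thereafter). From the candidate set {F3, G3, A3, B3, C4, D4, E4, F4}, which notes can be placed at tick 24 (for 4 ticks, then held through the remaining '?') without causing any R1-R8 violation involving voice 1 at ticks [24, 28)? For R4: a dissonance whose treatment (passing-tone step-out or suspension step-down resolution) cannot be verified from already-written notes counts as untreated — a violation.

F3: legal
G3: violates R4
A3: legal
B3: violates R4
C4: legal
D4: legal
E4: violates R2,R4
F4: violates R2,R3

{A3, C4, D4, F3}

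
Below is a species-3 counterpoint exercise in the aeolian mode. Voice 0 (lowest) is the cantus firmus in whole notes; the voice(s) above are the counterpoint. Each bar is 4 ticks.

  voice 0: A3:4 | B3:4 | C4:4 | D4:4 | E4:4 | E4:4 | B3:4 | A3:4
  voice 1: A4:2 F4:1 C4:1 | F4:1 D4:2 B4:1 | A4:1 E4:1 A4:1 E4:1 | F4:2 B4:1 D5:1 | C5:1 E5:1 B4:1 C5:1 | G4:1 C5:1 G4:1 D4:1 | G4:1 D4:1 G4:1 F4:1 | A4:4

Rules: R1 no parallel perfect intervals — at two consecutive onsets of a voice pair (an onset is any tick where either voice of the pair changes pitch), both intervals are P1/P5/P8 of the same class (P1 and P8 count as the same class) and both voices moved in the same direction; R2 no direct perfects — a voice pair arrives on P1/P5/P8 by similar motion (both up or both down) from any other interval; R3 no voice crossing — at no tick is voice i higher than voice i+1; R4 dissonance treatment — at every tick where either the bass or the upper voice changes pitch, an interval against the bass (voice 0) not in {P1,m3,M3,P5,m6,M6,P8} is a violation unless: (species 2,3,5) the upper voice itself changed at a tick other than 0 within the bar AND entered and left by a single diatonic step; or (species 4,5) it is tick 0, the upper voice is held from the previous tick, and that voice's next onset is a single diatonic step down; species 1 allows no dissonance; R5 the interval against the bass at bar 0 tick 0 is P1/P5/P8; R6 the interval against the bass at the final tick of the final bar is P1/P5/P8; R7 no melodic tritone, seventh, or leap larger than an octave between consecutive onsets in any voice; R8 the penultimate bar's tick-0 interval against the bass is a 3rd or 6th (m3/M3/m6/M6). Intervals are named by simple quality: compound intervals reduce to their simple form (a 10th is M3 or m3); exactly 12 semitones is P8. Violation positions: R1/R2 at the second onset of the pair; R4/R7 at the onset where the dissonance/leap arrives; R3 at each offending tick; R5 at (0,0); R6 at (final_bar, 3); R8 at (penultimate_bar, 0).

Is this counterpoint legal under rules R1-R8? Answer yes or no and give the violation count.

No (5 violations)

bar 0: v0=A3 v1=A4 (P8)
bar 1: v0=B3 v1=F4 (TT)
bar 2: v0=C4 v1=A4 (M6)
bar 3: v0=D4 v1=F4 (m3)
bar 4: v0=E4 v1=C5 (m6)
bar 5: v0=E4 v1=G4 (m3)
bar 6: v0=B3 v1=G4 (m6)
bar 7: v0=A3 v1=A4 (P8)
  R4 @ bar1.0: B3/F4 TT untreated
  R7 @ bar3.2: F4->B4 leap 6st
  R3 @ bar5.3: E4 above D4
  R4 @ bar5.3: E4/D4 M2 untreated
  R4 @ bar6.3: B3/F4 TT untreated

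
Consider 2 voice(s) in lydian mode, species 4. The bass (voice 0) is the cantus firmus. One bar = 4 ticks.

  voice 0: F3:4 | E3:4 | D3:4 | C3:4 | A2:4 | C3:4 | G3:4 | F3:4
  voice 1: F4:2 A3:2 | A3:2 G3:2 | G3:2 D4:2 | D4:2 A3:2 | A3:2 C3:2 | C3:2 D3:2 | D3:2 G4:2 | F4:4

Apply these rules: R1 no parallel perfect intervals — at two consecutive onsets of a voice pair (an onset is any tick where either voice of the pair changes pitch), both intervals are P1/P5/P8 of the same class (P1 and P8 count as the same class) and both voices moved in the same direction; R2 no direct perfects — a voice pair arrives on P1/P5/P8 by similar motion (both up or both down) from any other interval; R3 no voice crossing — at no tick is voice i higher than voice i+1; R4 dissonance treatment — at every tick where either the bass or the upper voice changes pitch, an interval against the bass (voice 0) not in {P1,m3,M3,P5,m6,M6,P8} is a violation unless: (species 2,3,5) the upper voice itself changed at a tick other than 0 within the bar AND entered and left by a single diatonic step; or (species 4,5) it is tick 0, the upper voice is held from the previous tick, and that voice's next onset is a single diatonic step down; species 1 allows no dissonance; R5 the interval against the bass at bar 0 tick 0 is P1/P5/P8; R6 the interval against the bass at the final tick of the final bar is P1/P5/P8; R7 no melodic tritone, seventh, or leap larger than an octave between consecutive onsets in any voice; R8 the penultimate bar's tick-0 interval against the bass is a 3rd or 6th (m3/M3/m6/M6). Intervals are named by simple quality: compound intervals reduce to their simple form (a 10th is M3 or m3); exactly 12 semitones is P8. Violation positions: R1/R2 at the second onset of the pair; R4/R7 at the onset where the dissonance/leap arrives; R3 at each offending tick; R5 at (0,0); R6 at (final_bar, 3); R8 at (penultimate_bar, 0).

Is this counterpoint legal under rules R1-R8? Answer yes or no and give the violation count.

No (9 violations)

bar 0: v0=F3 v1=F4 (P8)
bar 1: v0=E3 v1=A3 (P4)
bar 2: v0=D3 v1=G3 (P4)
bar 3: v0=C3 v1=D4 (M2)
bar 4: v0=A2 v1=A3 (P8)
bar 5: v0=C3 v1=C3 (P1)
bar 6: v0=G3 v1=D3 (P4)
bar 7: v0=F3 v1=F4 (P8)
  R4 @ bar2.0: D3/G3 P4 untreated
  R4 @ bar3.0: C3/D4 M2 untreated
  R4 @ bar5.2: C3/D3 M2 untreated
  R3 @ bar6.0: G3 above D3
  R4 @ bar6.0: G3/D3 P4 untreated
  R8 @ bar6.0: penult P4 not 3rd/6th
  R3 @ bar6.1: G3 above D3
  R7 @ bar6.2: D3->G4 leap 17st
  R1 @ bar7.0: G3/G4 P8 -> F3/F4 P8 similar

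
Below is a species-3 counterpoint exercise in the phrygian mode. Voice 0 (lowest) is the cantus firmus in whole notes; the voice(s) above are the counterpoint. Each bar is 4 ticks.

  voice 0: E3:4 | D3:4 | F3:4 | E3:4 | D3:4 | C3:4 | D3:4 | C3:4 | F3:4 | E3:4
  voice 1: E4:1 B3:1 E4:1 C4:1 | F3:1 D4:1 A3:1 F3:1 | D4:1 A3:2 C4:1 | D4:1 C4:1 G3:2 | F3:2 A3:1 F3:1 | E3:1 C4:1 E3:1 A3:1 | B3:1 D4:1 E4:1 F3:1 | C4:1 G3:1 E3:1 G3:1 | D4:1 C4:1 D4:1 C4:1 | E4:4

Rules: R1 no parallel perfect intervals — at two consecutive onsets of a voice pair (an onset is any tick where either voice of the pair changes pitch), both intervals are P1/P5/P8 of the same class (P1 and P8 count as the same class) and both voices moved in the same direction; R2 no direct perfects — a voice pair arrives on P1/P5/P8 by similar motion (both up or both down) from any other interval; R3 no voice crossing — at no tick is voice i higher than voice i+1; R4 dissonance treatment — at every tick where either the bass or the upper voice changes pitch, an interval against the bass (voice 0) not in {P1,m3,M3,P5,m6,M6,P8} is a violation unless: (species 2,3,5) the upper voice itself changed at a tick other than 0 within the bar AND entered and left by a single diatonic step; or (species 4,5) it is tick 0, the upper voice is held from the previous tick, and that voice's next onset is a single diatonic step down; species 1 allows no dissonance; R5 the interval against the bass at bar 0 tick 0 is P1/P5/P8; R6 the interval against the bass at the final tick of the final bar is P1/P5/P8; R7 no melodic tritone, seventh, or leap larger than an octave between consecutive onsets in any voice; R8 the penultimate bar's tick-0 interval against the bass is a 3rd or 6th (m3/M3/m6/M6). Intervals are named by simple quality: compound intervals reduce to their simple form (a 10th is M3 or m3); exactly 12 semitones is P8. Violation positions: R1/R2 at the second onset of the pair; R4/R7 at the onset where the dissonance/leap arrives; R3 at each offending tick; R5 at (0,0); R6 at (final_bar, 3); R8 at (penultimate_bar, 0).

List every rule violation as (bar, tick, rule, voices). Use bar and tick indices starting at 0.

(3, 0, R4, (0, 1))
(6, 2, R4, (0, 1))
(6, 3, R7, (1,))

bar 0: v0=E3 v1=E4 downbeat P8
bar 1: v0=D3 v1=F3 downbeat m3
bar 2: v0=F3 v1=D4 downbeat M6
bar 3: v0=E3 v1=D4 downbeat m7
bar 4: v0=D3 v1=F3 downbeat m3
bar 5: v0=C3 v1=E3 downbeat M3
bar 6: v0=D3 v1=B3 downbeat M6
bar 7: v0=C3 v1=C4 downbeat P8
bar 8: v0=F3 v1=D4 downbeat M6
bar 9: v0=E3 v1=E4 downbeat P8
  -> R4 @ bar 3 tick 0 v(0, 1): E3/D4 m7 untreated
  -> R4 @ bar 6 tick 2 v(0, 1): D3/E4 M2 untreated
  -> R7 @ bar 6 tick 3 v(1,): E4->F3 leap 11st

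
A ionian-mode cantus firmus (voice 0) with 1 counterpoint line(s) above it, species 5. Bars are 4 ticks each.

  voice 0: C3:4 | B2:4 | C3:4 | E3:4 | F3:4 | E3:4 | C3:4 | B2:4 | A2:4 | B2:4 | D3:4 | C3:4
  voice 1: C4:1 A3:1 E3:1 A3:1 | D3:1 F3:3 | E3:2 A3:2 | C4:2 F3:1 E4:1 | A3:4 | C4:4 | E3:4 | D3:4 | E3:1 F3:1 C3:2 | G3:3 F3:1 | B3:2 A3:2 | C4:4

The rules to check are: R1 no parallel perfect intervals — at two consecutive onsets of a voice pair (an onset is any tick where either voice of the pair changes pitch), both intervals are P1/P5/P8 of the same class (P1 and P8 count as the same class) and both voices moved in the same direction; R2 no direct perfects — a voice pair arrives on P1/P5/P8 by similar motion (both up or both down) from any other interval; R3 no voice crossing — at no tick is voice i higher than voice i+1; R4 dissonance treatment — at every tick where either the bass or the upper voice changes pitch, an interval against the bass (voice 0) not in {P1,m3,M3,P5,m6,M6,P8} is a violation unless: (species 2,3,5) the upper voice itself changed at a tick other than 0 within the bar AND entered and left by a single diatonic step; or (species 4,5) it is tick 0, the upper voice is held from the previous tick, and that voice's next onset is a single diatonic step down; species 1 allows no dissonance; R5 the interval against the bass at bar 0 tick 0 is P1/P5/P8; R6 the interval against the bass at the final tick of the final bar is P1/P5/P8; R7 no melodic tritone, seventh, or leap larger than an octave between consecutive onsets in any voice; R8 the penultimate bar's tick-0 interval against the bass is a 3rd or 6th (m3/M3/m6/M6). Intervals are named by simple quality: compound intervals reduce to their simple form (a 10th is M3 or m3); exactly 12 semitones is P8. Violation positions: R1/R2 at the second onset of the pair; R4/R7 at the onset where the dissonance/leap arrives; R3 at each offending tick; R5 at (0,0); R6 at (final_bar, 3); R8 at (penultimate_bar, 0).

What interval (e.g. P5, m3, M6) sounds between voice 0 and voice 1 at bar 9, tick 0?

voice 0=B2 voice 1=G3 -> m6

m6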